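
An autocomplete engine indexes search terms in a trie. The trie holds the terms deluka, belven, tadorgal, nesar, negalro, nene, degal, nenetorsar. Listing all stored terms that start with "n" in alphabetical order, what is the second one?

Words with prefix "n", in lexicographic order: "negalro", "nene", "nenetorsar", "nesar"
Position 2: nene

nene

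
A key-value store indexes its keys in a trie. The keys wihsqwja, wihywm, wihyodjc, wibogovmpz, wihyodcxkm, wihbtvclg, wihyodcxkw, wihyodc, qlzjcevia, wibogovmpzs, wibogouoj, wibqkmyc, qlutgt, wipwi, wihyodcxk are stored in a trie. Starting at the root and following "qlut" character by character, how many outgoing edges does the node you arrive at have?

The children of the "qlut" node are the distinct next characters among strings starting with "qlut".
Characters that immediately follow "qlut" among the stored strings: {g}.
That node has 1 child edge.

1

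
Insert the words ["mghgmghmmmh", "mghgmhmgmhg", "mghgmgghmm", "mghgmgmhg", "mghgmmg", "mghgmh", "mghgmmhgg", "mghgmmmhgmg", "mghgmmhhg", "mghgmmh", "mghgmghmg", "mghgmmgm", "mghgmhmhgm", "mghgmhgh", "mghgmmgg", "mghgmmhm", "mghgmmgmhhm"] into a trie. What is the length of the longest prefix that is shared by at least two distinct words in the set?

8

The deepest shared node is where two words last agree before diverging.
"mghgmghmg" and "mghgmghmmmh" agree on "mghgmghm" (8 characters) before diverging; nothing deeper is shared.
Longest shared-prefix length: 8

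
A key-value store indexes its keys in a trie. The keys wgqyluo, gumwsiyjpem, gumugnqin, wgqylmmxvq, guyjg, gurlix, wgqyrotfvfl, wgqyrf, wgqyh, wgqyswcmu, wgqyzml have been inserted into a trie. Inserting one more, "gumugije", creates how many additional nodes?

Walking "gumugije" from the root, the first 5 characters ("gumug") follow existing edges; "i" is the first miss.
Each of the 3 remaining characters creates one node.

3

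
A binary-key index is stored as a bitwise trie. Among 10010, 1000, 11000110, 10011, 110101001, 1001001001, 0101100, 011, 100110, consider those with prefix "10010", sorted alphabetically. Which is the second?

1001001001

Filter for "10010…" and sort: "10010", "1001001001"
The 2nd is 1001001001.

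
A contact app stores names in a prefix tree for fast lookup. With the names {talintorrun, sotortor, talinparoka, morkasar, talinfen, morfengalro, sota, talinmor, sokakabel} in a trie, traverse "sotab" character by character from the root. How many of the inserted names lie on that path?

1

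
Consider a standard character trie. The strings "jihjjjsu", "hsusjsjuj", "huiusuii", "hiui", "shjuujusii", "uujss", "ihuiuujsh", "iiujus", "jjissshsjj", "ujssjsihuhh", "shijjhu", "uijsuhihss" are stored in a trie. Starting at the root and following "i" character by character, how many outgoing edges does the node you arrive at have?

Walk "i" from the root, arriving at one node.
Characters that immediately follow "i" among the stored strings: {h, i}.
That node has 2 child edges.

2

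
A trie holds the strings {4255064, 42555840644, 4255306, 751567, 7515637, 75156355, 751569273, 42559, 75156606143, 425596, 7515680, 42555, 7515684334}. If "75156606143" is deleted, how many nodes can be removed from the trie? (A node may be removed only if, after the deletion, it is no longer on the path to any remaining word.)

A node on "75156606143"'s path can go only if nothing else ends at it or branches off below it.
The suffix "606143" (6 nodes) is used only by "75156606143"; the node for "75156" still has the child "7", so pruning stops there.
Nodes removed: 6

6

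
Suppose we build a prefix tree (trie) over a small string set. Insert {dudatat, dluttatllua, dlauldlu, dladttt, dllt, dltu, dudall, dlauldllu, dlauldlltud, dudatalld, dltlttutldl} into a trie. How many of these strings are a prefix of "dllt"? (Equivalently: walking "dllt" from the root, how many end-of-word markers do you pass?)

1

Check each prefix of "dllt" against the stored set — each match is an end-marker on the path.
Prefixes of the query that are stored words: "dllt"
Count: 1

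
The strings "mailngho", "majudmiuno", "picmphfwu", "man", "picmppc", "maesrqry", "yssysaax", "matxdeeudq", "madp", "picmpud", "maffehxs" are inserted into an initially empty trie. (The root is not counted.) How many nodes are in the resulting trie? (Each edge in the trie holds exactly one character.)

60

Insert word by word; a character creates a node only if that edge doesn't already exist:
  "mailngho" → 8 new (m, a, i, l, n, g, h, o)
  "majudmiuno" → prefix "ma" already present; 8 new (j, u, d, m, i, u, n, o)
  "picmphfwu" → 9 new (p, i, c, m, p, h, f, w, u)
  "man" → prefix "ma" already present; 1 new (n)
  "picmppc" → prefix "picmp" already present; 2 new (p, c)
  "maesrqry" → prefix "ma" already present; 6 new (e, s, r, q, r, y)
  "yssysaax" → 8 new (y, s, s, y, s, a, a, x)
  "matxdeeudq" → prefix "ma" already present; 8 new (t, x, d, e, e, u, d, q)
  "madp" → prefix "ma" already present; 2 new (d, p)
  "picmpud" → prefix "picmp" already present; 2 new (u, d)
  "maffehxs" → prefix "ma" already present; 6 new (f, f, e, h, x, s)
Total nodes = 8 + 8 + 9 + 1 + 2 + 6 + 8 + 8 + 2 + 2 + 6 = 60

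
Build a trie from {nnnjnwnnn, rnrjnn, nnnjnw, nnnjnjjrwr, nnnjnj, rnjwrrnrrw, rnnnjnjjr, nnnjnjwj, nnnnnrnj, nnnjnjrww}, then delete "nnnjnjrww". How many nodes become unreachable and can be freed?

Walk "nnnjnjrww" from the leaf back toward the root, removing each node that no remaining word uses.
The suffix "rww" (3 nodes) is used only by "nnnjnjrww"; the node for "nnnjnj" still has the child "j", so pruning stops there.
Nodes removed: 3

3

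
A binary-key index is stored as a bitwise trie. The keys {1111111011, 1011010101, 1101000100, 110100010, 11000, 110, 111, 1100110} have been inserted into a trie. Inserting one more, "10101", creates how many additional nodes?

2

Walking "10101" from the root, the first 3 characters ("101") follow existing edges; "0" is the first miss.
New nodes needed: |"10101"| − 3 = 5 − 3 = 2.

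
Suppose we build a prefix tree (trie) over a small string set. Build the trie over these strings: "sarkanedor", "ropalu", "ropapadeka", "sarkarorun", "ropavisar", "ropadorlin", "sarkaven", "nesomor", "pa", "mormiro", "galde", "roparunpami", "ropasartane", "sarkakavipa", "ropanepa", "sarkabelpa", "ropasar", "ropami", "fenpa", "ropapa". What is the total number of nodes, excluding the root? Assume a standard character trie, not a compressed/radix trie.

98

Count nodes per top-level branch (shared prefixes stored once):
  'f'-branch (fenpa): 5 nodes
  'g'-branch (galde): 5 nodes
  'm'-branch (mormiro): 7 nodes
  'n'-branch (nesomor): 7 nodes
  'p'-branch (pa): 2 nodes
  'r'-branch (ropadorlin, ropalu, ropami, ropanepa, ropapa, ropapadeka, roparunpami, ropasar, ropasartane, ropavisar): 43 nodes
  's'-branch (sarkabelpa, sarkakavipa, sarkanedor, sarkarorun, sarkaven): 29 nodes
Sum: 98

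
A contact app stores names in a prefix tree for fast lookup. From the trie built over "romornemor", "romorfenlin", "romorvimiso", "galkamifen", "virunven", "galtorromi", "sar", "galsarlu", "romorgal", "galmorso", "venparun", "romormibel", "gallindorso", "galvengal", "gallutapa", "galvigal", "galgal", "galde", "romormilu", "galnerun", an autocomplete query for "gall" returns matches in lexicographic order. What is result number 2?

gallutapa

Words with prefix "gall", in lexicographic order: "gallindorso", "gallutapa"
The 2nd is gallutapa.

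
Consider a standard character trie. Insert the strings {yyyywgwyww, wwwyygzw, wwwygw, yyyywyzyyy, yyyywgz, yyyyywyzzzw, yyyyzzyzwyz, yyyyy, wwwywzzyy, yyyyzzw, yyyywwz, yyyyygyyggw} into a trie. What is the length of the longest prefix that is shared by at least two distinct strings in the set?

The deepest shared node is where two words last agree before diverging.
"yyyywgwyww" and "yyyywgz" agree on "yyyywg" (6 characters) before diverging; nothing deeper is shared.
Longest shared-prefix length: 6

6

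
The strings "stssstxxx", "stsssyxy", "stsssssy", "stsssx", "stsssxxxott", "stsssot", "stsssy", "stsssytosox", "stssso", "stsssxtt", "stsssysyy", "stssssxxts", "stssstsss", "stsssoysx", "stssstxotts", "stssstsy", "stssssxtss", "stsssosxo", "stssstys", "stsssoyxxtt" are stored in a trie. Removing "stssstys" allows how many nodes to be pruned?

After clearing the end-marker at "stssstys", prune upward until reaching a node still needed by another word.
The suffix "ys" (2 nodes) is used only by "stssstys"; the node for "stssst" still has the child "x", so pruning stops there.
Nodes removed: 2

2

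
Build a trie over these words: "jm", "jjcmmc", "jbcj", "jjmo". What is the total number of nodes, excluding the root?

12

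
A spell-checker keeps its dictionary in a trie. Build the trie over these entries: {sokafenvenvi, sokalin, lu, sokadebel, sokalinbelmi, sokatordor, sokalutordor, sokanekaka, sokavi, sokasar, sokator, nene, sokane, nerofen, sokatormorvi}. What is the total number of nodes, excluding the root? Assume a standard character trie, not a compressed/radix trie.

Count nodes per top-level branch (shared prefixes stored once):
  'l'-branch (lu): 2 nodes
  'n'-branch (nene, nerofen): 9 nodes
  's'-branch (sokadebel, sokafenvenvi, sokalin, sokalinbelmi, sokalutordor, sokane, sokanekaka, sokasar, sokator, sokatordor, sokatormorvi, sokavi): 54 nodes
Sum: 65

65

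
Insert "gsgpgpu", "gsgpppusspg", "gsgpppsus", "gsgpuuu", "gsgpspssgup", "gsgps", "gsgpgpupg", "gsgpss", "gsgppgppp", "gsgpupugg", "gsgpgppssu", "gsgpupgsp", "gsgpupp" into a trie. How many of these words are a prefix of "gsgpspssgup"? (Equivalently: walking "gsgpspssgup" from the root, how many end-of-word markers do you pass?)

2

Check each prefix of "gsgpspssgup" against the stored set — each match is an end-marker on the path.
Prefixes of the query that are stored words: "gsgps", "gsgpspssgup"
Count: 2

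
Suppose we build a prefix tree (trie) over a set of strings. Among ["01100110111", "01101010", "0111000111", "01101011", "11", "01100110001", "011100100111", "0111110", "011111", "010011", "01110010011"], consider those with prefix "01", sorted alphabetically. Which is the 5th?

01101011

Filter for "01…" and sort: "010011", "01100110001", "01100110111", "01101010", "01101011", "0111000111", "01110010011", "011100100111", "011111", "0111110"
Position 5: 01101011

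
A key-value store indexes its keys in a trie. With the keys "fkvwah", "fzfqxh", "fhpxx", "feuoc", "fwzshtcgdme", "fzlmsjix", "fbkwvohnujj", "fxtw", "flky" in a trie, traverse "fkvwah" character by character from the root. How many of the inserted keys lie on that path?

1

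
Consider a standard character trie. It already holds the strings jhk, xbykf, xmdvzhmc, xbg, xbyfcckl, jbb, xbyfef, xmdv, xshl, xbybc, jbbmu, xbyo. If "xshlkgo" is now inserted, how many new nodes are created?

Walking "xshlkgo" from the root, the first 4 characters ("xshl") follow existing edges; "k" is the first miss.
New nodes needed: |"xshlkgo"| − 4 = 7 − 4 = 3.

3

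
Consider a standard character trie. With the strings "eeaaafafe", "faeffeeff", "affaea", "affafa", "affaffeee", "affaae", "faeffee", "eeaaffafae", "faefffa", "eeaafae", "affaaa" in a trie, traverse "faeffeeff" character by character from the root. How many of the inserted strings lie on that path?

2

Walk "faeffeeff" from the root; an end-of-word marker is hit whenever a stored word is a prefix of "faeffeeff".
Prefixes of the query that are stored words: "faeffee", "faeffeeff"
Count: 2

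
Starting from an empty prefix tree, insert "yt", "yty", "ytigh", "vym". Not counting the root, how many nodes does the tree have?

Count nodes per top-level branch (shared prefixes stored once):
  'v'-branch (vym): 3 nodes
  'y'-branch (yt, ytigh, yty): 6 nodes
Sum: 9

9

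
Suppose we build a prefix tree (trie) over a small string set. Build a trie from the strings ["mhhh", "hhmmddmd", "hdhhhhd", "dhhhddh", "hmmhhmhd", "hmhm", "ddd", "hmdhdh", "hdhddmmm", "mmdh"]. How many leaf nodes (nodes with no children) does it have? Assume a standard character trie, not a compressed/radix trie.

A leaf is a node with no children — equivalently, the end of a word that is not a proper prefix of any other stored word.
Those words: "ddd", "dhhhddh", "hdhddmmm", "hdhhhhd", "hhmmddmd", "hmdhdh", "hmhm", "hmmhhmhd", "mhhh", "mmdh"
Leaf count: 10

10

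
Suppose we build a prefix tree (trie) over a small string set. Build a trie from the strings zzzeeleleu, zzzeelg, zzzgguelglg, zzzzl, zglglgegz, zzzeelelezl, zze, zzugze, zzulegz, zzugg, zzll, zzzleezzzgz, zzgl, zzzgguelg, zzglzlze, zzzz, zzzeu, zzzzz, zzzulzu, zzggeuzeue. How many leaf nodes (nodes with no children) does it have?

A leaf is a node with no children — equivalently, the end of a word that is not a proper prefix of any other stored word.
Those words: "zglglgegz", "zze", "zzggeuzeue", "zzglzlze", "zzll", "zzugg", "zzugze", "zzulegz", "zzzeeleleu", "zzzeelelezl", "zzzeelg", "zzzeu", "zzzgguelglg", "zzzleezzzgz", "zzzulzu", "zzzzl", "zzzzz"
Leaf count: 17

17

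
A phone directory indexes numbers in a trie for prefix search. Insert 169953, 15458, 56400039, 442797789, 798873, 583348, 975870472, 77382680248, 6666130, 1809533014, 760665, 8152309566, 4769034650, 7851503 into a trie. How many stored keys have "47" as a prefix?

1

Traverse to the node for "47", then collect every word in that subtree.
Matches: "4769034650"
Count: 1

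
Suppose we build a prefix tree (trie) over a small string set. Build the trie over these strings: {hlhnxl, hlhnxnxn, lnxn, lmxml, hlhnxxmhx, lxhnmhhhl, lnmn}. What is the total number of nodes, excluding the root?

Count nodes per top-level branch (shared prefixes stored once):
  'h'-branch (hlhnxl, hlhnxnxn, hlhnxxmhx): 13 nodes
  'l'-branch (lmxml, lnmn, lnxn, lxhnmhhhl): 18 nodes
Sum: 31

31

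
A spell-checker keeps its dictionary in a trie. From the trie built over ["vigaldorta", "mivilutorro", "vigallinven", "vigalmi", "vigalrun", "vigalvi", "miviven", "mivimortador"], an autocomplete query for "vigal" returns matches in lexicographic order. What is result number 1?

vigaldorta

Words with prefix "vigal", in lexicographic order: "vigaldorta", "vigallinven", "vigalmi", "vigalrun", "vigalvi"
Position 1: vigaldorta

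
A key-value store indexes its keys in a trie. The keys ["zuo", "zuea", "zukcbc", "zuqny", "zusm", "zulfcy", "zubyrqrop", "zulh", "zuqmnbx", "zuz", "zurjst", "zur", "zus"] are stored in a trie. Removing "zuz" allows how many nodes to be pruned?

1

A node on "zuz"'s path can go only if nothing else ends at it or branches off below it.
The suffix "z" (1 node) is used only by "zuz"; the node for "zu" still has the child "o", so pruning stops there.
Nodes removed: 1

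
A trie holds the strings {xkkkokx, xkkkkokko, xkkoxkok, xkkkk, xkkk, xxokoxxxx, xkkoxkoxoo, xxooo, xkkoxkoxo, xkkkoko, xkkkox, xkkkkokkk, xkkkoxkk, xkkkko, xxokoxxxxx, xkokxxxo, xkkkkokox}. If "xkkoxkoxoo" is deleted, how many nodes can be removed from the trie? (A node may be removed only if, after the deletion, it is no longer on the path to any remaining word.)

1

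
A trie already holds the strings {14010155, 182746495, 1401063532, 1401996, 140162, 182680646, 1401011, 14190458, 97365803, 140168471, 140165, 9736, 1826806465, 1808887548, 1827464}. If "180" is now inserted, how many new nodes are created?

0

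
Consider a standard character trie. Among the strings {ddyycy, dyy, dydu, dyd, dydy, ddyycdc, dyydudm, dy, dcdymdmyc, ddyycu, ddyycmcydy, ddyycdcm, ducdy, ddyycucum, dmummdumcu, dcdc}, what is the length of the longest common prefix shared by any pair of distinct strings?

Equivalently: take the maximum, over all pairs, of their longest common prefix length.
"ddyycdc" and "ddyycdcm" agree on "ddyycdc" (7 characters) before diverging; nothing deeper is shared.
Longest shared-prefix length: 7

7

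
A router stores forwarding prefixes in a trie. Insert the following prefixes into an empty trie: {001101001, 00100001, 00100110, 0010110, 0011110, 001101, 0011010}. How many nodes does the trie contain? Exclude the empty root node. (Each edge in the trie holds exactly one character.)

Count nodes per top-level branch (shared prefixes stored once):
  '0'-branch (00100001, 00100110, 0010110, 001101, 0011010, 001101001, 0011110): 23 nodes
Sum: 23

23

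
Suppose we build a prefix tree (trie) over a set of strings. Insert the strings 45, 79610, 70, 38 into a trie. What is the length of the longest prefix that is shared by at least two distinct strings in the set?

Look for the deepest trie node that still has at least two words in its subtree.
"70" and "79610" agree on "7" (1 characters) before diverging; nothing deeper is shared.
Longest shared-prefix length: 1

1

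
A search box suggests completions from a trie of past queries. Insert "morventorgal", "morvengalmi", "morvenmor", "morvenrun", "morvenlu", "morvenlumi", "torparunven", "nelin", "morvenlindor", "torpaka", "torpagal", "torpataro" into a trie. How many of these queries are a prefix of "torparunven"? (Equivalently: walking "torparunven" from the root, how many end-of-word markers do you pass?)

Check each prefix of "torparunven" against the stored set — each match is an end-marker on the path.
Prefixes of the query that are stored words: "torparunven"
Count: 1

1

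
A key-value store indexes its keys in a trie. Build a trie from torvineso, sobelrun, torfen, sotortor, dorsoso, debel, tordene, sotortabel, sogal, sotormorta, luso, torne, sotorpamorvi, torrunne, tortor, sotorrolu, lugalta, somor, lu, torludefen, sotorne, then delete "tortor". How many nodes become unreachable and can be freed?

3

A node on "tortor"'s path can go only if nothing else ends at it or branches off below it.
The suffix "tor" (3 nodes) is used only by "tortor"; the node for "tor" still has the child "v", so pruning stops there.
Nodes removed: 3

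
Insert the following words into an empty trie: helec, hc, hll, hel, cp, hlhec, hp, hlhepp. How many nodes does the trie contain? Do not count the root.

16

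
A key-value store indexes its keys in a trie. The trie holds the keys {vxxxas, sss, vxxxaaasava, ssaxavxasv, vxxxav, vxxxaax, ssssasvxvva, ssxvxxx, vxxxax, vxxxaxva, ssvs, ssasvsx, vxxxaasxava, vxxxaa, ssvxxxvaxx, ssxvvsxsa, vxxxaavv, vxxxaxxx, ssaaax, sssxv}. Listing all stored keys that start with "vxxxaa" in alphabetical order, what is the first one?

vxxxaa

Filter for "vxxxaa…" and sort: "vxxxaa", "vxxxaaasava", "vxxxaasxava", "vxxxaavv", "vxxxaax"
Position 1: vxxxaa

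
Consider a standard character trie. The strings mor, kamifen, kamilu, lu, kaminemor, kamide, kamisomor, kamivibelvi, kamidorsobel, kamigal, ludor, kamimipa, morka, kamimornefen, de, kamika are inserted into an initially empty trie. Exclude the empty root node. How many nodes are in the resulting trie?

63

Insert word by word; a character creates a node only if that edge doesn't already exist:
  "mor" → 3 new (m, o, r)
  "kamifen" → 7 new (k, a, m, i, f, e, n)
  "kamilu" → prefix "kami" already present; 2 new (l, u)
  "lu" → 2 new (l, u)
  "kaminemor" → prefix "kami" already present; 5 new (n, e, m, o, r)
  "kamide" → prefix "kami" already present; 2 new (d, e)
  "kamisomor" → prefix "kami" already present; 5 new (s, o, m, o, r)
  "kamivibelvi" → prefix "kami" already present; 7 new (v, i, b, e, l, v, i)
  "kamidorsobel" → prefix "kamid" already present; 7 new (o, r, s, o, b, e, l)
  "kamigal" → prefix "kami" already present; 3 new (g, a, l)
  "ludor" → prefix "lu" already present; 3 new (d, o, r)
  "kamimipa" → prefix "kami" already present; 4 new (m, i, p, a)
  "morka" → prefix "mor" already present; 2 new (k, a)
  "kamimornefen" → prefix "kamim" already present; 7 new (o, r, n, e, f, e, n)
  "de" → 2 new (d, e)
  "kamika" → prefix "kami" already present; 2 new (k, a)
Total nodes = 3 + 7 + 2 + 2 + 5 + 2 + 5 + 7 + 7 + 3 + 3 + 4 + 2 + 7 + 2 + 2 = 63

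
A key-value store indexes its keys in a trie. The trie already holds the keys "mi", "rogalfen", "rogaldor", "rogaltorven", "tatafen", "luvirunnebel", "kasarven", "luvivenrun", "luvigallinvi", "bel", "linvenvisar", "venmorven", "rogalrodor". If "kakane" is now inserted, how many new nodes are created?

4

Walking "kakane" from the root, the first 2 characters ("ka") follow existing edges; "k" is the first miss.
New nodes needed: |"kakane"| − 2 = 6 − 2 = 4.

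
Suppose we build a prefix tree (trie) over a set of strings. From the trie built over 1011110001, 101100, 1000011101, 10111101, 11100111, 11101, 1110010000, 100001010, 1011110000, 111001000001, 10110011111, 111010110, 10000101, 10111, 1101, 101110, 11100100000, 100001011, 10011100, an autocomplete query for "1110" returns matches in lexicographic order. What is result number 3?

111001000001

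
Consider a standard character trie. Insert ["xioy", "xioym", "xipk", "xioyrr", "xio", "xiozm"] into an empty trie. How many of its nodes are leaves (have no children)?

4

Leaves are exactly the stored words that no other stored word extends.
Those words: "xioym", "xioyrr", "xiozm", "xipk"
Leaf count: 4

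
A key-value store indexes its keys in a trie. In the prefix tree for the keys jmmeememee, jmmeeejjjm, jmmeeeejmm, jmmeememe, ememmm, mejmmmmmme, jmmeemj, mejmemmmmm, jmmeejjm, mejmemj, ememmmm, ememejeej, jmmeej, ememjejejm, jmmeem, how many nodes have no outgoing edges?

A leaf is a node with no children — equivalently, the end of a word that is not a proper prefix of any other stored word.
Those words: "ememejeej", "ememjejejm", "ememmmm", "jmmeeeejmm", "jmmeeejjjm", "jmmeejjm", "jmmeememee", "jmmeemj", "mejmemj", "mejmemmmmm", "mejmmmmmme"
Leaf count: 11

11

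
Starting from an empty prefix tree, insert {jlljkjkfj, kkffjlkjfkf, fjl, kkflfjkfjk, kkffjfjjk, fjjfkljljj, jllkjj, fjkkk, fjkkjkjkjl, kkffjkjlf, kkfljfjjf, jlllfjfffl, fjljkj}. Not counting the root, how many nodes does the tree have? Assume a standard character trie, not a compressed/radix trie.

Count nodes per top-level branch (shared prefixes stored once):
  'f'-branch (fjjfkljljj, fjkkjkjkjl, fjkkk, fjl, fjljkj): 23 nodes
  'j'-branch (jlljkjkfj, jllkjj, jlllfjfffl): 19 nodes
  'k'-branch (kkffjfjjk, kkffjkjlf, kkffjlkjfkf, kkflfjkfjk, kkfljfjjf): 31 nodes
Sum: 73

73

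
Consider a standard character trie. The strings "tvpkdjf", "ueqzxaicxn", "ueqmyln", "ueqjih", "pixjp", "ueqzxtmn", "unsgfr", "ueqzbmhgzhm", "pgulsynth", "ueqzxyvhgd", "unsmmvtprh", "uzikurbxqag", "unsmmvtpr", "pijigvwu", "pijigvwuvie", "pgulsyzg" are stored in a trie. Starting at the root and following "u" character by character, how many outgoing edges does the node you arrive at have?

Walk "u" from the root, arriving at one node.
Characters that immediately follow "u" among the stored strings: {e, n, z}.
That node has 3 child edges.

3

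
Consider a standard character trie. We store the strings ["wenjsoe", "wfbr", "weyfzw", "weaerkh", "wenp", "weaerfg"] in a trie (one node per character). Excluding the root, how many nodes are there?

Count nodes per top-level branch (shared prefixes stored once):
  'w'-branch (weaerfg, weaerkh, wenjsoe, wenp, weyfzw, wfbr): 22 nodes
Sum: 22

22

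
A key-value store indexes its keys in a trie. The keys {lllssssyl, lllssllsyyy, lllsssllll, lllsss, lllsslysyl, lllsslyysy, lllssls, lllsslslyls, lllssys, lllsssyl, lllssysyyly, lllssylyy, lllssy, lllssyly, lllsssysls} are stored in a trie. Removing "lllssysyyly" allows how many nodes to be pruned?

A node on "lllssysyyly"'s path can go only if nothing else ends at it or branches off below it.
The suffix "yyly" (4 nodes) is used only by "lllssysyyly"; "lllssys" is itself a stored word, so pruning stops there.
Nodes removed: 4

4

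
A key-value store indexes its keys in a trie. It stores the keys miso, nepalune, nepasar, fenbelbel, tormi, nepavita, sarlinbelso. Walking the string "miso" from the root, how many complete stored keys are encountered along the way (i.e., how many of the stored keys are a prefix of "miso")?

Walk "miso" from the root; an end-of-word marker is hit whenever a stored word is a prefix of "miso".
Prefixes of the query that are stored words: "miso"
Count: 1

1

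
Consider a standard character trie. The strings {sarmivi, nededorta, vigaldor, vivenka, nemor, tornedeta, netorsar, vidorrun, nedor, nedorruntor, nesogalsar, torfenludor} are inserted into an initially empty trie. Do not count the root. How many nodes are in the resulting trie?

Count nodes per top-level branch (shared prefixes stored once):
  'n'-branch (nededorta, nedor, nedorruntor, nemor, nesogalsar, netorsar): 34 nodes
  's'-branch (sarmivi): 7 nodes
  't'-branch (torfenludor, tornedeta): 17 nodes
  'v'-branch (vidorrun, vigaldor, vivenka): 19 nodes
Sum: 77

77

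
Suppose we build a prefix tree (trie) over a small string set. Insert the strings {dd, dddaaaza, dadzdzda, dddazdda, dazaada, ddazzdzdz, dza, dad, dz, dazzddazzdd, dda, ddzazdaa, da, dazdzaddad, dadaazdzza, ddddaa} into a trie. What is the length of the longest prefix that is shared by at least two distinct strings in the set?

4

Look for the deepest trie node that still has at least two words in its subtree.
"dddaaaza" and "dddazdda" agree on "ddda" (4 characters) before diverging; nothing deeper is shared.
Longest shared-prefix length: 4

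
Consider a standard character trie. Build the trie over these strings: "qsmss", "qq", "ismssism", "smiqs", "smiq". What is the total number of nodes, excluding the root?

19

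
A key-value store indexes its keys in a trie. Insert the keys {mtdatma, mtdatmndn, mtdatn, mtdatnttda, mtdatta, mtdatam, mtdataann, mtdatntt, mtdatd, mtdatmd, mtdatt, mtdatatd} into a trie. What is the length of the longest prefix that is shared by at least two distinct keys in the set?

Look for the deepest trie node that still has at least two words in its subtree.
"mtdatntt" and "mtdatnttda" agree on "mtdatntt" (8 characters) before diverging; nothing deeper is shared.
Longest shared-prefix length: 8

8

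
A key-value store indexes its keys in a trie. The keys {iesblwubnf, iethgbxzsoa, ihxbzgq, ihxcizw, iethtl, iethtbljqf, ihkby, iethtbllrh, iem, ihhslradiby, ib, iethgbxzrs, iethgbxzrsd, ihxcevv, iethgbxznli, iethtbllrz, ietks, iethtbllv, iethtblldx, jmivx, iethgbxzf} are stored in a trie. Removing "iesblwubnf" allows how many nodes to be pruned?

8

After clearing the end-marker at "iesblwubnf", prune upward until reaching a node still needed by another word.
The suffix "sblwubnf" (8 nodes) is used only by "iesblwubnf"; the node for "ie" still has the child "t", so pruning stops there.
Nodes removed: 8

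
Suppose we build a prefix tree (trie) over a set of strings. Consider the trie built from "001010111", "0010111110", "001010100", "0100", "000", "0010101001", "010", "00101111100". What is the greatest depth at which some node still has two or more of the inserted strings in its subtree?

The deepest shared node is where two words last agree before diverging.
"0010111110" and "00101111100" agree on "0010111110" (10 characters) before diverging; nothing deeper is shared.
Longest shared-prefix length: 10

10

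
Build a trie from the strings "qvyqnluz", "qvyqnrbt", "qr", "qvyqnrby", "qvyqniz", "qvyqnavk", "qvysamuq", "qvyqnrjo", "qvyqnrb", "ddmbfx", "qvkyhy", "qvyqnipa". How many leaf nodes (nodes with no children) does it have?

11

Leaves are exactly the stored words that no other stored word extends.
Those words: "ddmbfx", "qr", "qvkyhy", "qvyqnavk", "qvyqnipa", "qvyqniz", "qvyqnluz", "qvyqnrbt", "qvyqnrby", "qvyqnrjo", "qvysamuq"
Leaf count: 11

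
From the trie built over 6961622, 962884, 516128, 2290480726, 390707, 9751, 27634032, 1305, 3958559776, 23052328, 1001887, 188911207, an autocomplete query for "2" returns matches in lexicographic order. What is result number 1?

Words with prefix "2", in lexicographic order: "2290480726", "23052328", "27634032"
The 1st is 2290480726.

2290480726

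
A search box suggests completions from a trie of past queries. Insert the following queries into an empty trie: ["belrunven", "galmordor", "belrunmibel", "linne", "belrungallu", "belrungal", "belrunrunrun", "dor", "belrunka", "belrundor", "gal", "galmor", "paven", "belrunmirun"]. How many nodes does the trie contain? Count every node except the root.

55

Count nodes per top-level branch (shared prefixes stored once):
  'b'-branch (belrundor, belrungal, belrungallu, belrunka, belrunmibel, belrunmirun, belrunrunrun, belrunven): 33 nodes
  'd'-branch (dor): 3 nodes
  'g'-branch (gal, galmor, galmordor): 9 nodes
  'l'-branch (linne): 5 nodes
  'p'-branch (paven): 5 nodes
Sum: 55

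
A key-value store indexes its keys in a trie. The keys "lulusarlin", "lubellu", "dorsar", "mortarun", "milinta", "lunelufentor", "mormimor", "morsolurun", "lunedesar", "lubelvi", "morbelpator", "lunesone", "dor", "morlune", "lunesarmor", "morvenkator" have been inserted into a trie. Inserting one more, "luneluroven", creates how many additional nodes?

The longest prefix of "luneluroven" already in the trie is "lunelu" (length 6).
Each of the 5 remaining characters creates one node.

5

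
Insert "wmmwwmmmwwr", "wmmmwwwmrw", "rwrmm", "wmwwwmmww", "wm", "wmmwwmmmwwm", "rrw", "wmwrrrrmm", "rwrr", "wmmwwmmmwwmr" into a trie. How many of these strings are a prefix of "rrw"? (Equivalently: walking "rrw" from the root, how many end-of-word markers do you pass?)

1

Traverse "rrw" character by character; count nodes along the way that are marked as word ends.
Prefixes of the query that are stored words: "rrw"
Count: 1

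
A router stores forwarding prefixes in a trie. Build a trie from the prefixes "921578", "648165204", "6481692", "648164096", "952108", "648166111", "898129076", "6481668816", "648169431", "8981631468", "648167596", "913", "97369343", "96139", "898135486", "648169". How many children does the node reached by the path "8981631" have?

Walk "8981631" from the root, arriving at one node.
Characters that immediately follow "8981631" among the stored strings: {4}.
That node has 1 child edge.

1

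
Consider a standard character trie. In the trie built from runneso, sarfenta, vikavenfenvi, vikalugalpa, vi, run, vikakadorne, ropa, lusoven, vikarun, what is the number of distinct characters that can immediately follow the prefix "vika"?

The children of the "vika" node are the distinct next characters among strings starting with "vika".
Distinct next characters after "vika": k, l, r, v.
That node has 4 child edges.

4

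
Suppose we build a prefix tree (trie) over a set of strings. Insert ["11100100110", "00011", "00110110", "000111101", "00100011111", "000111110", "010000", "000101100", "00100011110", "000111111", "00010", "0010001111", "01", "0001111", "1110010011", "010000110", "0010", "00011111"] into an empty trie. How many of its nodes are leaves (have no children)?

9

Leaves are exactly the stored words that no other stored word extends.
Those words: "000101100", "000111101", "000111110", "000111111", "00100011110", "00100011111", "00110110", "010000110", "11100100110"
Leaf count: 9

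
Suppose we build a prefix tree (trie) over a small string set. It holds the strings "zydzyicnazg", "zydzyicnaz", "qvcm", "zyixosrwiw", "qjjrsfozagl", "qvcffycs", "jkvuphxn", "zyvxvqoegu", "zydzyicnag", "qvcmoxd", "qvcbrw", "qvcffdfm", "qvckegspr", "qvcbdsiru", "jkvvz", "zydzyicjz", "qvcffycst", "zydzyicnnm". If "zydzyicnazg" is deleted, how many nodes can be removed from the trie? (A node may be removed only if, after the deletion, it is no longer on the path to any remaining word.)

Walk "zydzyicnazg" from the leaf back toward the root, removing each node that no remaining word uses.
The suffix "g" (1 node) is used only by "zydzyicnazg"; "zydzyicnaz" is itself a stored word, so pruning stops there.
Nodes removed: 1

1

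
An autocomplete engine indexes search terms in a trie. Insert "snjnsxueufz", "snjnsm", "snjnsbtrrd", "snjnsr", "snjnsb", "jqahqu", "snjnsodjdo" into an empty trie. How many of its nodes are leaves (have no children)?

Leaves are exactly the stored words that no other stored word extends.
Those words: "jqahqu", "snjnsbtrrd", "snjnsm", "snjnsodjdo", "snjnsr", "snjnsxueufz"
Leaf count: 6

6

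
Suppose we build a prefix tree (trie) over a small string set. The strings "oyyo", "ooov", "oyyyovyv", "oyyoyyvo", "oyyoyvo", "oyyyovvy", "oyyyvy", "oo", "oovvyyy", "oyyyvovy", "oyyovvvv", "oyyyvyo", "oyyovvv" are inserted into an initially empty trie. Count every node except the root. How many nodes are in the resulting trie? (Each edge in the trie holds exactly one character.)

Count nodes per top-level branch (shared prefixes stored once):
  'o'-branch (oo, ooov, oovvyyy, oyyo, oyyovvv, oyyovvvv, oyyoyvo, oyyoyyvo, oyyyovvy, oyyyovyv, oyyyvovy, oyyyvy, oyyyvyo): 35 nodes
Sum: 35

35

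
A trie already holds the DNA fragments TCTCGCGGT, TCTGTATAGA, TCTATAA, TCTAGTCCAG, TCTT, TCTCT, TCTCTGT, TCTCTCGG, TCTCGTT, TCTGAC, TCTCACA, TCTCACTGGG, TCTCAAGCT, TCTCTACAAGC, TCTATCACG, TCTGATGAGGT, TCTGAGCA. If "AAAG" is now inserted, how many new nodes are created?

Nothing in the trie begins with "A"; the whole of "AAAG" is new.
4 − 0 = 4 new nodes.

4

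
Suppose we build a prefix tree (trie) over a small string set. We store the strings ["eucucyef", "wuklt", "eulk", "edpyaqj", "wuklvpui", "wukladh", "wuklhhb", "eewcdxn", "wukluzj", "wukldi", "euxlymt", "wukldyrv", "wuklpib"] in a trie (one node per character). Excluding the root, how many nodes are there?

Count nodes per top-level branch (shared prefixes stored once):
  'e'-branch (edpyaqj, eewcdxn, eucucyef, eulk, euxlymt): 27 nodes
  'w'-branch (wukladh, wukldi, wukldyrv, wuklhhb, wuklpib, wuklt, wukluzj, wuklvpui): 26 nodes
Sum: 53

53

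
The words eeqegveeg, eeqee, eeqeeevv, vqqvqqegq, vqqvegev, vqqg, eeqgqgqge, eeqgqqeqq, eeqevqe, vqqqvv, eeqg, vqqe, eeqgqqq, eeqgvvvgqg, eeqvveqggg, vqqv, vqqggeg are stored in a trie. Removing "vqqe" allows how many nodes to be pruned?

1

A node on "vqqe"'s path can go only if nothing else ends at it or branches off below it.
The suffix "e" (1 node) is used only by "vqqe"; the node for "vqq" still has the child "v", so pruning stops there.
Nodes removed: 1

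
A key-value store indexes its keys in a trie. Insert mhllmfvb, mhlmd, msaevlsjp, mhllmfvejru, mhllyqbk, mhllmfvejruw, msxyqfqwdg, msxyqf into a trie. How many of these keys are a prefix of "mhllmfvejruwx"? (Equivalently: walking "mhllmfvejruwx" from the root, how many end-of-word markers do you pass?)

Traverse "mhllmfvejruwx" character by character; count nodes along the way that are marked as word ends.
Prefixes of the query that are stored words: "mhllmfvejru", "mhllmfvejruw"
Count: 2

2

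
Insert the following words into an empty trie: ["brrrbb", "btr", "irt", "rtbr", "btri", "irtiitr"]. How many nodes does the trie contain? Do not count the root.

20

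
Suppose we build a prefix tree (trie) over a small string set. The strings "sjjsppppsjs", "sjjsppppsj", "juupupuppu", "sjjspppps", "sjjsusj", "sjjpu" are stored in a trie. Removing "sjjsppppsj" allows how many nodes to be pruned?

0

After clearing the end-marker at "sjjsppppsj", prune upward until reaching a node still needed by another word.
Every node on "sjjsppppsj" is still needed (e.g. by "sjjsppppsjs"), so nothing is freed.
Nodes removed: 0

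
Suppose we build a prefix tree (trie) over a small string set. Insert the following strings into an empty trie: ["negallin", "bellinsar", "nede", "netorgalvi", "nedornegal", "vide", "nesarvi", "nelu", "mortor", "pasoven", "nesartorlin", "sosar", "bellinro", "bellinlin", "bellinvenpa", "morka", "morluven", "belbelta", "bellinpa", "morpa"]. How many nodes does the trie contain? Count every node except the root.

Insert word by word; a character creates a node only if that edge doesn't already exist:
  "negallin" → 8 new (n, e, g, a, l, l, i, n)
  "bellinsar" → 9 new (b, e, l, l, i, n, s, a, r)
  "nede" → prefix "ne" already present; 2 new (d, e)
  "netorgalvi" → prefix "ne" already present; 8 new (t, o, r, g, a, l, v, i)
  "nedornegal" → prefix "ned" already present; 7 new (o, r, n, e, g, a, l)
  "vide" → 4 new (v, i, d, e)
  "nesarvi" → prefix "ne" already present; 5 new (s, a, r, v, i)
  "nelu" → prefix "ne" already present; 2 new (l, u)
  "mortor" → 6 new (m, o, r, t, o, r)
  "pasoven" → 7 new (p, a, s, o, v, e, n)
  "nesartorlin" → prefix "nesar" already present; 6 new (t, o, r, l, i, n)
  "sosar" → 5 new (s, o, s, a, r)
  "bellinro" → prefix "bellin" already present; 2 new (r, o)
  "bellinlin" → prefix "bellin" already present; 3 new (l, i, n)
  "bellinvenpa" → prefix "bellin" already present; 5 new (v, e, n, p, a)
  "morka" → prefix "mor" already present; 2 new (k, a)
  "morluven" → prefix "mor" already present; 5 new (l, u, v, e, n)
  "belbelta" → prefix "bel" already present; 5 new (b, e, l, t, a)
  "bellinpa" → prefix "bellin" already present; 2 new (p, a)
  "morpa" → prefix "mor" already present; 2 new (p, a)
Total nodes = 8 + 9 + 2 + 8 + 7 + 4 + 5 + 2 + 6 + 7 + 6 + 5 + 2 + 3 + 5 + 2 + 5 + 5 + 2 + 2 = 95

95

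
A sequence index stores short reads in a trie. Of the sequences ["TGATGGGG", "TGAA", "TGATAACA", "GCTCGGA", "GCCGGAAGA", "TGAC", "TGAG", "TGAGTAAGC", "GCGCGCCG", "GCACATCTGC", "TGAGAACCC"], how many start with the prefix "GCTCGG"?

Walk to "GCTCGG"; the words in its subtree are exactly those with that prefix.
Words under "GCTCGG": GCTCGGA
Count: 1

1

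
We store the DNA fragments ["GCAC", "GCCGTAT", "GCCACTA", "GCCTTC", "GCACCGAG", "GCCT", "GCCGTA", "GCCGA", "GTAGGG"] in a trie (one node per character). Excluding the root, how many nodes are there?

26

Count nodes per top-level branch (shared prefixes stored once):
  'G'-branch (GCAC, GCACCGAG, GCCACTA, GCCGA, GCCGTA, GCCGTAT, GCCT, GCCTTC, GTAGGG): 26 nodes
Sum: 26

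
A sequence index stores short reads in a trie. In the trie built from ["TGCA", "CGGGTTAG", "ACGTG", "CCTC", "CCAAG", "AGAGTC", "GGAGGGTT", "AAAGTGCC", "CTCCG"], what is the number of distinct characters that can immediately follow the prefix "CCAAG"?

0

Walk "CCAAG" from the root, arriving at one node.
No stored string extends past "CCAAG".
That node has 0 child edges.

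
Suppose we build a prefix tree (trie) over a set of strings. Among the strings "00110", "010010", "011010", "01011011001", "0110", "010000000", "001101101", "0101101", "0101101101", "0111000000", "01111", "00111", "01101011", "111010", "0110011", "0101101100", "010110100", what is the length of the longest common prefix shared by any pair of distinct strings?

10

Look for the deepest trie node that still has at least two words in its subtree.
"0101101100" and "01011011001" agree on "0101101100" (10 characters) before diverging; nothing deeper is shared.
Longest shared-prefix length: 10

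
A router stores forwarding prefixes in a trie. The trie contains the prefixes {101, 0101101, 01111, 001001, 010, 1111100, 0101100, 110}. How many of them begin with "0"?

Filter for entries beginning with "0":
Words under "0": 001001, 010, 0101100, 0101101, 01111
Count: 5

5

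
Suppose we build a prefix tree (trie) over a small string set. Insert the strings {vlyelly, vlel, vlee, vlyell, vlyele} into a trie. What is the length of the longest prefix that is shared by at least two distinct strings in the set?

6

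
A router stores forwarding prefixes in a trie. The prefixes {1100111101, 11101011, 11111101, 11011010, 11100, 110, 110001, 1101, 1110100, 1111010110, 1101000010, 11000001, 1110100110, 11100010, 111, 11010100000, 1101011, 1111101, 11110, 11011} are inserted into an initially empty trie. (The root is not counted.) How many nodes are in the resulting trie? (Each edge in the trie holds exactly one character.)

60

Trace insertions, counting only characters that open a new branch:
  "1100111101" → 10 new (1, 1, 0, 0, 1, 1, 1, 1, 0, 1)
  "11101011" → prefix "11" already present; 6 new (1, 0, 1, 0, 1, 1)
  "11111101" → prefix "111" already present; 5 new (1, 1, 1, 0, 1)
  "11011010" → prefix "110" already present; 5 new (1, 1, 0, 1, 0)
  "11100" → prefix "1110" already present; 1 new (0)
  "110" → prefix "110" already present; 0 new (none)
  "110001" → prefix "1100" already present; 2 new (0, 1)
  "1101" → prefix "1101" already present; 0 new (none)
  "1110100" → prefix "111010" already present; 1 new (0)
  "1111010110" → prefix "1111" already present; 6 new (0, 1, 0, 1, 1, 0)
  "1101000010" → prefix "1101" already present; 6 new (0, 0, 0, 0, 1, 0)
  "11000001" → prefix "11000" already present; 3 new (0, 0, 1)
  "1110100110" → prefix "1110100" already present; 3 new (1, 1, 0)
  "11100010" → prefix "11100" already present; 3 new (0, 1, 0)
  "111" → prefix "111" already present; 0 new (none)
  "11010100000" → prefix "11010" already present; 6 new (1, 0, 0, 0, 0, 0)
  "1101011" → prefix "110101" already present; 1 new (1)
  "1111101" → prefix "11111" already present; 2 new (0, 1)
  "11110" → prefix "11110" already present; 0 new (none)
  "11011" → prefix "11011" already present; 0 new (none)
Total nodes = 10 + 6 + 5 + 5 + 1 + 0 + 2 + 0 + 1 + 6 + 6 + 3 + 3 + 3 + 0 + 6 + 1 + 2 + 0 + 0 = 60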